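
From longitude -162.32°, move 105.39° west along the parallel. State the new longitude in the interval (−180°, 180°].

+92.29°

Start at -162.32°; shift −105.39° → -267.71°.
-267.71° lies outside (−180°, 180°]; add 360° → +92.29°.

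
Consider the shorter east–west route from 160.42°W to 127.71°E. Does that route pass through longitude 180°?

Naïve |127.71 − -160.42| = 288.13° > 180°, so the shorter arc goes the other way round — across 180°.
Signed shortest Δλ = ((127.71 − -160.42 + 180) mod 360) − 180 = -71.87°.
Going west by 71.87° from -160.42° passes through 180° before reaching +127.71°.

Yes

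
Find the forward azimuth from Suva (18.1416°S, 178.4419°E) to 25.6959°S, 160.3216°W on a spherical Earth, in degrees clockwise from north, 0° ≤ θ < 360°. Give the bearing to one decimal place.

Δλ = -160.3216 − 178.4419 = -338.7635°; wrapped into (−180°, 180°]: 21.2365°.
θ = atan2( sin Δλ · cos φ₂ , cos φ₁ · sin φ₂ − sin φ₁ · cos φ₂ · cos Δλ )
  = atan2(0.32640, -0.15052) = 114.757° → normalised to [0°, 360°): 114.757°.

114.8°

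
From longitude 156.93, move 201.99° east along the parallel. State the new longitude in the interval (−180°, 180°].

-1.08°

Start at +156.93°; shift +201.99° → +358.92°.
+358.92° lies outside (−180°, 180°]; subtract 360° → -1.08°.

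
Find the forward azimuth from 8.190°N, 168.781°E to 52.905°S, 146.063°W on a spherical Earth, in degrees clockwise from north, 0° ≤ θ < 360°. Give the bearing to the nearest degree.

Δλ = -146.063 − 168.781 = -314.844°; wrapped into (−180°, 180°]: 45.156°.
θ = atan2( sin Δλ · cos φ₂ , cos φ₁ · sin φ₂ − sin φ₁ · cos φ₂ · cos Δλ )
  = atan2(0.42764, -0.85009) = 153.295° → normalised to [0°, 360°): 153.295°.

153°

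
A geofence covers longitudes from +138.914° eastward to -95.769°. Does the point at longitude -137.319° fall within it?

Yes

Band width going east from +138.914° to -95.769°: ((-95.769 − 138.914) mod 360) = 125.317°.
Offset of -137.319° east of the west edge: ((-137.319 − 138.914) mod 360) = 83.767°.
83.767° ≤ 125.317° ⇒ inside.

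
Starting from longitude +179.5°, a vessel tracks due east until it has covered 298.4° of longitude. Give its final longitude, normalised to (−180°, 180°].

+117.9°

Start at +179.5°; shift +298.4° → +477.9°.
+477.9° lies outside (−180°, 180°]; subtract 360° → +117.9°.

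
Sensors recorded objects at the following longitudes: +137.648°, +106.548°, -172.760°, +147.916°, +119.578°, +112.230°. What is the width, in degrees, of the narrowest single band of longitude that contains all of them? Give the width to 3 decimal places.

Sort the longitudes: -172.760°, +106.548°, +112.230°, +119.578°, +137.648°, +147.916°.
Eastward gaps between consecutive values (wrapping around): 279.308°, 5.682°, 7.348°, 18.070°, 10.268°, 39.324°.
Largest gap = 279.308° ⇒ minimal covering band is its complement: 360° − 279.308° = 80.692°.
Band runs from +106.548° eastward to -172.760°, crossing the antimeridian.

80.692°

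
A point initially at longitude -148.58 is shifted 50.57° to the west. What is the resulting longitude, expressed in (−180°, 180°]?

Start at -148.58°; shift −50.57° → -199.15°.
-199.15° lies outside (−180°, 180°]; add 360° → +160.85°.

+160.85°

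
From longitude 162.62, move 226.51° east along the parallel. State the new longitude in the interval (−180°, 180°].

+29.13°

Start at +162.62°; shift +226.51° → +389.13°.
+389.13° lies outside (−180°, 180°]; subtract 360° → +29.13°.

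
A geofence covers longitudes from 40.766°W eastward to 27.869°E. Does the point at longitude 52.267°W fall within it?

No

Band width going east from -40.766° to +27.869°: ((27.869 − -40.766) mod 360) = 68.635°.
Offset of -52.267° east of the west edge: ((-52.267 − -40.766) mod 360) = 348.499°.
348.499° > 68.635° ⇒ outside.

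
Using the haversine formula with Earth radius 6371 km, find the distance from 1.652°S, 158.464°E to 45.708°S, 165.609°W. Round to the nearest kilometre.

Δλ = -165.609 − 158.464 = -324.073°; wrapped into (−180°, 180°]: 35.927°.
Δφ = -45.708 − -1.652 = -44.056°.
a = sin²(Δφ/2) + cos φ₁ · cos φ₂ · sin²(Δλ/2) = 0.207064.
c = 2·atan2(√a, √(1−a)) = 0.94484 rad → d = 6371·c ≈ 6019.58 km.

6020 km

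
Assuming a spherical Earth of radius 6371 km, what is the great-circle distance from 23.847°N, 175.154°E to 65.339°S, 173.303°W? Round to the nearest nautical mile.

Δλ = -173.303 − 175.154 = -348.457°; wrapped into (−180°, 180°]: 11.543°.
Δφ = -65.339 − 23.847 = -89.186°.
a = sin²(Δφ/2) + cos φ₁ · cos φ₂ · sin²(Δλ/2) = 0.496756.
c = 2·atan2(√a, √(1−a)) = 1.56431 rad → d = 6371·c ≈ 9966.21 km ≈ 5381.32 nmi.

5381 nmi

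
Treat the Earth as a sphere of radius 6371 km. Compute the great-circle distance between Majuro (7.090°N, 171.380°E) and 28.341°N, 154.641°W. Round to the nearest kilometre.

4278 km

Δλ = -154.641 − 171.380 = -326.021°; wrapped into (−180°, 180°]: 33.979°.
Δφ = 28.341 − 7.090 = 21.251°.
a = sin²(Δφ/2) + cos φ₁ · cos φ₂ · sin²(Δλ/2) = 0.108570.
c = 2·atan2(√a, √(1−a)) = 0.67155 rad → d = 6371·c ≈ 4278.42 km.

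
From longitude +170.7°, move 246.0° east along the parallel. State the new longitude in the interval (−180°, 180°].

Start at +170.7°; shift +246.0° → +416.7°.
+416.7° lies outside (−180°, 180°]; subtract 360° → +56.7°.

+56.7°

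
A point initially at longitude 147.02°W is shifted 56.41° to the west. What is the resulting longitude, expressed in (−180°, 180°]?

Start at -147.02°; shift −56.41° → -203.43°.
-203.43° lies outside (−180°, 180°]; add 360° → +156.57°.

156.57°E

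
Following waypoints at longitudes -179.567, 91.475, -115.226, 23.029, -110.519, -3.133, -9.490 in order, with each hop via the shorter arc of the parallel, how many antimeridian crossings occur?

2

Leg 1: -179.567° → +91.475°, shortest Δλ = -88.958° (west) — crosses 180°.
Leg 2: +91.475° → -115.226°, shortest Δλ = 153.299° (east) — crosses 180°.
Leg 3: -115.226° → +23.029°, shortest Δλ = 138.255° (east) — does not cross 180°.
Leg 4: +23.029° → -110.519°, shortest Δλ = -133.548° (west) — does not cross 180°.
Leg 5: -110.519° → -3.133°, shortest Δλ = 107.386° (east) — does not cross 180°.
Leg 6: -3.133° → -9.490°, shortest Δλ = -6.357° (west) — does not cross 180°.
Total crossings: 2.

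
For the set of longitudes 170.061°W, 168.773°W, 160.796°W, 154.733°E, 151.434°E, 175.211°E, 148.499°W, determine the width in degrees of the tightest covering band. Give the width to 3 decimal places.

60.067°

Sort the longitudes: -170.061°, -168.773°, -160.796°, -148.499°, +151.434°, +154.733°, +175.211°.
Eastward gaps between consecutive values (wrapping around): 1.288°, 7.977°, 12.297°, 299.933°, 3.299°, 20.478°, 14.728°.
Largest gap = 299.933° ⇒ minimal covering band is its complement: 360° − 299.933° = 60.067°.
Band runs from +151.434° eastward to -148.499°, crossing the antimeridian.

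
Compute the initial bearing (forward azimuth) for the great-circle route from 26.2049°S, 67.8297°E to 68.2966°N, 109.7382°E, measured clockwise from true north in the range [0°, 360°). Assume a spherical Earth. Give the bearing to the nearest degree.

Δλ = 109.7382 − 67.8297 = 41.9085°.
θ = atan2( sin Δλ · cos φ₂ , cos φ₁ · sin φ₂ − sin φ₁ · cos φ₂ · cos Δλ )
  = atan2(0.24701, 0.95515) = 14.499° → normalised to [0°, 360°): 14.499°.

14°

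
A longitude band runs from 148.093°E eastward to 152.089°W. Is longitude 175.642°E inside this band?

Yes

Band width going east from +148.093° to -152.089°: ((-152.089 − 148.093) mod 360) = 59.818°.
Offset of +175.642° east of the west edge: ((175.642 − 148.093) mod 360) = 27.549°.
27.549° ≤ 59.818° ⇒ inside.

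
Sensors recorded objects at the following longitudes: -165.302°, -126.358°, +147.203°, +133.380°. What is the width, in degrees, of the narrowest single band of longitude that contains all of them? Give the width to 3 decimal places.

Sort the longitudes: -165.302°, -126.358°, +133.380°, +147.203°.
Eastward gaps between consecutive values (wrapping around): 38.944°, 259.738°, 13.823°, 47.495°.
Largest gap = 259.738° ⇒ minimal covering band is its complement: 360° − 259.738° = 100.262°.
Band runs from +133.380° eastward to -126.358°, crossing the antimeridian.

100.262°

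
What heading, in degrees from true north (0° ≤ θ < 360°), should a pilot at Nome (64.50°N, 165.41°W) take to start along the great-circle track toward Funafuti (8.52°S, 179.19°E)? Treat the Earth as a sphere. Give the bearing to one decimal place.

Δλ = 179.19 − -165.41 = 344.60°; wrapped into (−180°, 180°]: -15.40°.
θ = atan2( sin Δλ · cos φ₂ , cos φ₁ · sin φ₂ − sin φ₁ · cos φ₂ · cos Δλ )
  = atan2(-0.26263, -0.92436) = -164.139° → normalised to [0°, 360°): 195.861°.

195.9°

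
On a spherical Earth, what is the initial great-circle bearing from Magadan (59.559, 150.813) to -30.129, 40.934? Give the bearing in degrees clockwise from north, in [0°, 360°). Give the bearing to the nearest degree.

Δλ = 40.934 − 150.813 = -109.879°.
θ = atan2( sin Δλ · cos φ₂ , cos φ₁ · sin φ₂ − sin φ₁ · cos φ₂ · cos Δλ )
  = atan2(-0.81336, -0.00076) = -90.053° → normalised to [0°, 360°): 269.947°.

270°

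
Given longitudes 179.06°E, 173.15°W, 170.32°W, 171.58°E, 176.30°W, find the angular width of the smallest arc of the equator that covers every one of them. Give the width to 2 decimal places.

Sort the longitudes: -176.30°, -173.15°, -170.32°, +171.58°, +179.06°.
Eastward gaps between consecutive values (wrapping around): 3.15°, 2.83°, 341.90°, 7.48°, 4.64°.
Largest gap = 341.90° ⇒ minimal covering band is its complement: 360° − 341.90° = 18.10°.
Band runs from +171.58° eastward to -170.32°, crossing the antimeridian.

18.10°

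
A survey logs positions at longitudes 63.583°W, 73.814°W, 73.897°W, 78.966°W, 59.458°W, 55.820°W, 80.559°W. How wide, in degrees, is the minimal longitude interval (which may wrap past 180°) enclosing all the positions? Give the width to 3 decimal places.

Sort the longitudes: -80.559°, -78.966°, -73.897°, -73.814°, -63.583°, -59.458°, -55.820°.
Eastward gaps between consecutive values (wrapping around): 1.593°, 5.069°, 0.083°, 10.231°, 4.125°, 3.638°, 335.261°.
Largest gap = 335.261° ⇒ minimal covering band is its complement: 360° − 335.261° = 24.739°.
Band runs from -80.559° eastward to -55.820°.

24.739°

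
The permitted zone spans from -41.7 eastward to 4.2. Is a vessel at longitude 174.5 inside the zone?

No

Band width going east from -41.7° to +4.2°: ((4.2 − -41.7) mod 360) = 45.9°.
Offset of +174.5° east of the west edge: ((174.5 − -41.7) mod 360) = 216.2°.
216.2° > 45.9° ⇒ outside.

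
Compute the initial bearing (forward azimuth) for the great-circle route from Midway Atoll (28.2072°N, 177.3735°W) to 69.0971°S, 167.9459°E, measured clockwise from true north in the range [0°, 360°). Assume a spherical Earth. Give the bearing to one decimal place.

185.2°

Δλ = 167.9459 − -177.3735 = 345.3194°; wrapped into (−180°, 180°]: -14.6806°.
θ = atan2( sin Δλ · cos φ₂ , cos φ₁ · sin φ₂ − sin φ₁ · cos φ₂ · cos Δλ )
  = atan2(-0.09042, -0.98638) = -174.762° → normalised to [0°, 360°): 185.238°.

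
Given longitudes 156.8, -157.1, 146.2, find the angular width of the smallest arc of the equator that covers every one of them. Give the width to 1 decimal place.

56.7°

Sort the longitudes: -157.1°, +146.2°, +156.8°.
Eastward gaps between consecutive values (wrapping around): 303.3°, 10.6°, 46.1°.
Largest gap = 303.3° ⇒ minimal covering band is its complement: 360° − 303.3° = 56.7°.
Band runs from +146.2° eastward to -157.1°, crossing the antimeridian.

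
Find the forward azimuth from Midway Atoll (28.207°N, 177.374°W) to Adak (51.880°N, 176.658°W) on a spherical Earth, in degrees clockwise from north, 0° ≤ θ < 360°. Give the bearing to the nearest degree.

Δλ = -176.658 − -177.374 = 0.716°.
θ = atan2( sin Δλ · cos φ₂ , cos φ₁ · sin φ₂ − sin φ₁ · cos φ₂ · cos Δλ )
  = atan2(0.00771, 0.40154) = 1.101° → normalised to [0°, 360°): 1.101°.

1°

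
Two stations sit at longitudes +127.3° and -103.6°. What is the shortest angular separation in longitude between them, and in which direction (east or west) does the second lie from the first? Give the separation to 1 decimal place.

129.1° east

Raw difference: -103.6 − 127.3 = -230.9°.
Normalise into (−180°, 180°]: -230.9° + 360° = 129.1°.
Positive ⇒ the second point lies to the east; separation 129.1°.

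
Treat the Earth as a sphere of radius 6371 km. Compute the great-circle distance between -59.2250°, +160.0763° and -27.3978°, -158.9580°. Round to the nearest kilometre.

Δλ = -158.9580 − 160.0763 = -319.0343°; wrapped into (−180°, 180°]: 40.9657°.
Δφ = -27.3978 − -59.2250 = 31.8272°.
a = sin²(Δφ/2) + cos φ₁ · cos φ₂ · sin²(Δλ/2) = 0.130804.
c = 2·atan2(√a, √(1−a)) = 0.74011 rad → d = 6371·c ≈ 4715.27 km.

4715 km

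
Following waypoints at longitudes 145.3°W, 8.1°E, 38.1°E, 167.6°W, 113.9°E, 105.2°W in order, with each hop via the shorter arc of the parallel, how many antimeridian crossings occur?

Leg 1: -145.3° → +8.1°, shortest Δλ = 153.4° (east) — does not cross 180°.
Leg 2: +8.1° → +38.1°, shortest Δλ = 30.0° (east) — does not cross 180°.
Leg 3: +38.1° → -167.6°, shortest Δλ = 154.3° (east) — crosses 180°.
Leg 4: -167.6° → +113.9°, shortest Δλ = -78.5° (west) — crosses 180°.
Leg 5: +113.9° → -105.2°, shortest Δλ = 140.9° (east) — crosses 180°.
Total crossings: 3.

3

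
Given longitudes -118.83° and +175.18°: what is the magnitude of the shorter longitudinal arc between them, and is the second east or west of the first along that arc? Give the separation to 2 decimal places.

Raw difference: 175.18 − -118.83 = 294.01°.
Normalise into (−180°, 180°]: 294.01° − 360° = -65.99°.
Negative ⇒ the second point lies to the west; separation 65.99°.

65.99° west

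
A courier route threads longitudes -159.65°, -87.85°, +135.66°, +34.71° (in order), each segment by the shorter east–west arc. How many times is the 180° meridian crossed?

Leg 1: -159.65° → -87.85°, shortest Δλ = 71.8° (east) — does not cross 180°.
Leg 2: -87.85° → +135.66°, shortest Δλ = -136.49° (west) — crosses 180°.
Leg 3: +135.66° → +34.71°, shortest Δλ = -100.95° (west) — does not cross 180°.
Total crossings: 1.

1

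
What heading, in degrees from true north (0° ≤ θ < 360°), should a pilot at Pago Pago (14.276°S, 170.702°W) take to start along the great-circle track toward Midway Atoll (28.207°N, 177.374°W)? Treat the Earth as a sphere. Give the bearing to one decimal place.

Δλ = -177.374 − -170.702 = -6.672°.
θ = atan2( sin Δλ · cos φ₂ , cos φ₁ · sin φ₂ − sin φ₁ · cos φ₂ · cos Δλ )
  = atan2(-0.10239, 0.67390) = -8.639° → normalised to [0°, 360°): 351.361°.

351.4°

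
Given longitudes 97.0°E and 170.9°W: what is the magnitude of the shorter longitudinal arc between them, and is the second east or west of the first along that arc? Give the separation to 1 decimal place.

92.1° east

Raw difference: -170.9 − 97.0 = -267.9°.
Normalise into (−180°, 180°]: -267.9° + 360° = 92.1°.
Positive ⇒ the second point lies to the east; separation 92.1°.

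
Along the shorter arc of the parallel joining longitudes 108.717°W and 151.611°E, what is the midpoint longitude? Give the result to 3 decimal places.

158.553°W

Signed shortest Δλ from -108.717° to +151.611° is -99.672°.
Midpoint longitude = -108.717° + (-99.672°)/2 = -108.717° − 49.836° = -158.553°.
(The naïve average (-108.717 + +151.611)/2 = 21.447° is on the wrong side of the globe.)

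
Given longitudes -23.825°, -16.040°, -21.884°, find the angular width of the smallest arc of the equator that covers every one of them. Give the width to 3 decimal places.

Sort the longitudes: -23.825°, -21.884°, -16.040°.
Eastward gaps between consecutive values (wrapping around): 1.941°, 5.844°, 352.215°.
Largest gap = 352.215° ⇒ minimal covering band is its complement: 360° − 352.215° = 7.785°.
Band runs from -23.825° eastward to -16.040°.

7.785°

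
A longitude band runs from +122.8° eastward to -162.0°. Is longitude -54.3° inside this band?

Band width going east from +122.8° to -162.0°: ((-162.0 − 122.8) mod 360) = 75.2°.
Offset of -54.3° east of the west edge: ((-54.3 − 122.8) mod 360) = 182.9°.
182.9° > 75.2° ⇒ outside.

No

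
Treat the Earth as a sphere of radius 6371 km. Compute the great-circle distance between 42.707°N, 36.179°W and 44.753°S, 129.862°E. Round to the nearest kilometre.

Δλ = 129.862 − -36.179 = 166.041°.
Δφ = -44.753 − 42.707 = -87.460°.
a = sin²(Δφ/2) + cos φ₁ · cos φ₂ · sin²(Δλ/2) = 0.991976.
c = 2·atan2(√a, √(1−a)) = 2.96220 rad → d = 6371·c ≈ 18872.16 km.

18872 km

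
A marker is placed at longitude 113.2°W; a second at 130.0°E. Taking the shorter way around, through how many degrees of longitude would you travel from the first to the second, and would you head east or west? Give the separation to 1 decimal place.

116.8° west

Raw difference: 130.0 − -113.2 = 243.2°.
Normalise into (−180°, 180°]: 243.2° − 360° = -116.8°.
Negative ⇒ the second point lies to the west; separation 116.8°.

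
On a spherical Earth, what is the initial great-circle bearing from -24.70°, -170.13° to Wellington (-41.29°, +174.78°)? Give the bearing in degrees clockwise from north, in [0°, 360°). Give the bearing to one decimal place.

213.4°

Δλ = 174.78 − -170.13 = 344.91°; wrapped into (−180°, 180°]: -15.09°.
θ = atan2( sin Δλ · cos φ₂ , cos φ₁ · sin φ₂ − sin φ₁ · cos φ₂ · cos Δλ )
  = atan2(-0.19561, -0.29635) = -146.572° → normalised to [0°, 360°): 213.428°.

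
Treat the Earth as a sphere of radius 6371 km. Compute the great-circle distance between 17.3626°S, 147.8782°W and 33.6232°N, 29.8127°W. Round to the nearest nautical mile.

7363 nmi

Δλ = -29.8127 − -147.8782 = 118.0655°.
Δφ = 33.6232 − -17.3626 = 50.9858°.
a = sin²(Δφ/2) + cos φ₁ · cos φ₂ · sin²(Δλ/2) = 0.769580.
c = 2·atan2(√a, √(1−a)) = 2.14024 rad → d = 6371·c ≈ 13635.44 km ≈ 7362.55 nmi.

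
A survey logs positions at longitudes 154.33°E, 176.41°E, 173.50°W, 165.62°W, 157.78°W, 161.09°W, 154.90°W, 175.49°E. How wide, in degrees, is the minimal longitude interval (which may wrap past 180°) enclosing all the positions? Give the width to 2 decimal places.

Sort the longitudes: -173.50°, -165.62°, -161.09°, -157.78°, -154.90°, +154.33°, +175.49°, +176.41°.
Eastward gaps between consecutive values (wrapping around): 7.88°, 4.53°, 3.31°, 2.88°, 309.23°, 21.16°, 0.92°, 10.09°.
Largest gap = 309.23° ⇒ minimal covering band is its complement: 360° − 309.23° = 50.77°.
Band runs from +154.33° eastward to -154.90°, crossing the antimeridian.

50.77°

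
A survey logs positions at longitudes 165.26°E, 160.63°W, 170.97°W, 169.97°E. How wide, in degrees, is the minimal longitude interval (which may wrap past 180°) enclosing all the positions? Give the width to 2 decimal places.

34.11°

Sort the longitudes: -170.97°, -160.63°, +165.26°, +169.97°.
Eastward gaps between consecutive values (wrapping around): 10.34°, 325.89°, 4.71°, 19.06°.
Largest gap = 325.89° ⇒ minimal covering band is its complement: 360° − 325.89° = 34.11°.
Band runs from +165.26° eastward to -160.63°, crossing the antimeridian.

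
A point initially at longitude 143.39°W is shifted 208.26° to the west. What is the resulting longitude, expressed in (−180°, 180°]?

Start at -143.39°; shift −208.26° → -351.65°.
-351.65° lies outside (−180°, 180°]; add 360° → +8.35°.

8.35°E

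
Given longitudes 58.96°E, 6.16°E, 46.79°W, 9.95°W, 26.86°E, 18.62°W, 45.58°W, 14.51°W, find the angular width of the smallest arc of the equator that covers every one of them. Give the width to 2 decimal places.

Sort the longitudes: -46.79°, -45.58°, -18.62°, -14.51°, -9.95°, +6.16°, +26.86°, +58.96°.
Eastward gaps between consecutive values (wrapping around): 1.21°, 26.96°, 4.11°, 4.56°, 16.11°, 20.70°, 32.10°, 254.25°.
Largest gap = 254.25° ⇒ minimal covering band is its complement: 360° − 254.25° = 105.75°.
Band runs from -46.79° eastward to +58.96°.

105.75°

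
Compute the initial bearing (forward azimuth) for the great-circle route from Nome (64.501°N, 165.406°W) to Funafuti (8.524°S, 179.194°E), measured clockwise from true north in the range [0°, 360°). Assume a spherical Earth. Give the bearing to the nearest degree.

196°

Δλ = 179.194 − -165.406 = 344.600°; wrapped into (−180°, 180°]: -15.400°.
θ = atan2( sin Δλ · cos φ₂ , cos φ₁ · sin φ₂ − sin φ₁ · cos φ₂ · cos Δλ )
  = atan2(-0.26262, -0.92438) = -164.140° → normalised to [0°, 360°): 195.860°.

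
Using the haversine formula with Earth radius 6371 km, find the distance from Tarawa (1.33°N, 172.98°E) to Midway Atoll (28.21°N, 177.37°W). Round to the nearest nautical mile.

Δλ = -177.37 − 172.98 = -350.35°; wrapped into (−180°, 180°]: 9.65°.
Δφ = 28.21 − 1.33 = 26.88°.
a = sin²(Δφ/2) + cos φ₁ · cos φ₂ · sin²(Δλ/2) = 0.060255.
c = 2·atan2(√a, √(1−a)) = 0.49601 rad → d = 6371·c ≈ 3160.06 km ≈ 1706.30 nmi.

1706 nmi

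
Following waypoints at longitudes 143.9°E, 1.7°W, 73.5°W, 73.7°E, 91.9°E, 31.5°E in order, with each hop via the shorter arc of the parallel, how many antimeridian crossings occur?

Leg 1: +143.9° → -1.7°, shortest Δλ = -145.6° (west) — does not cross 180°.
Leg 2: -1.7° → -73.5°, shortest Δλ = -71.8° (west) — does not cross 180°.
Leg 3: -73.5° → +73.7°, shortest Δλ = 147.2° (east) — does not cross 180°.
Leg 4: +73.7° → +91.9°, shortest Δλ = 18.2° (east) — does not cross 180°.
Leg 5: +91.9° → +31.5°, shortest Δλ = -60.4° (west) — does not cross 180°.
Total crossings: 0.

0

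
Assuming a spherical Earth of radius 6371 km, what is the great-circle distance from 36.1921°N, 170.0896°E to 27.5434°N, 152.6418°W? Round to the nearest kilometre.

3624 km

Δλ = -152.6418 − 170.0896 = -322.7314°; wrapped into (−180°, 180°]: 37.2686°.
Δφ = 27.5434 − 36.1921 = -8.6487°.
a = sin²(Δφ/2) + cos φ₁ · cos φ₂ · sin²(Δλ/2) = 0.078744.
c = 2·atan2(√a, √(1−a)) = 0.56886 rad → d = 6371·c ≈ 3624.24 km.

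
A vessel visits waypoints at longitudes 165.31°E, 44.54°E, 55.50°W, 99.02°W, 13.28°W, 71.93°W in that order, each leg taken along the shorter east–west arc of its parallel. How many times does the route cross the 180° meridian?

Leg 1: +165.31° → +44.54°, shortest Δλ = -120.77° (west) — does not cross 180°.
Leg 2: +44.54° → -55.50°, shortest Δλ = -100.04° (west) — does not cross 180°.
Leg 3: -55.50° → -99.02°, shortest Δλ = -43.52° (west) — does not cross 180°.
Leg 4: -99.02° → -13.28°, shortest Δλ = 85.74° (east) — does not cross 180°.
Leg 5: -13.28° → -71.93°, shortest Δλ = -58.65° (west) — does not cross 180°.
Total crossings: 0.

0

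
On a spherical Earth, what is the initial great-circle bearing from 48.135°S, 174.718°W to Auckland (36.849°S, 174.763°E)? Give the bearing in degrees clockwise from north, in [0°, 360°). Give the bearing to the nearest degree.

Δλ = 174.763 − -174.718 = 349.481°; wrapped into (−180°, 180°]: -10.519°.
θ = atan2( sin Δλ · cos φ₂ , cos φ₁ · sin φ₂ − sin φ₁ · cos φ₂ · cos Δλ )
  = atan2(-0.14609, 0.18569) = -38.193° → normalised to [0°, 360°): 321.807°.

322°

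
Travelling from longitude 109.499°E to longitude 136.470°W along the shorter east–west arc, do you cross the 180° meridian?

Naïve |-136.470 − 109.499| = 245.969° > 180°, so the shorter arc goes the other way round — across 180°.
Signed shortest Δλ = ((-136.470 − 109.499 + 180) mod 360) − 180 = 114.031°.
Going east by 114.031° from +109.499° passes through 180° before reaching -136.470°.

Yes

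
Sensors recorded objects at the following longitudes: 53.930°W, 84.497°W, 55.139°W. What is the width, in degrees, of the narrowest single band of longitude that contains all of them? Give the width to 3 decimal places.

30.567°

Sort the longitudes: -84.497°, -55.139°, -53.930°.
Eastward gaps between consecutive values (wrapping around): 29.358°, 1.209°, 329.433°.
Largest gap = 329.433° ⇒ minimal covering band is its complement: 360° − 329.433° = 30.567°.
Band runs from -84.497° eastward to -53.930°.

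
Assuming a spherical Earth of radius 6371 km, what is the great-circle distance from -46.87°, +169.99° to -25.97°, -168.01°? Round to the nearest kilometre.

3024 km

Δλ = -168.01 − 169.99 = -338.00°; wrapped into (−180°, 180°]: 22.00°.
Δφ = -25.97 − -46.87 = 20.90°.
a = sin²(Δφ/2) + cos φ₁ · cos φ₂ · sin²(Δλ/2) = 0.055275.
c = 2·atan2(√a, √(1−a)) = 0.47466 rad → d = 6371·c ≈ 3024.03 km.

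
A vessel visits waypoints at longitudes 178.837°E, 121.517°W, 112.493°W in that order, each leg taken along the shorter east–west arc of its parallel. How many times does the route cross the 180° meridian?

Leg 1: +178.837° → -121.517°, shortest Δλ = 59.646° (east) — crosses 180°.
Leg 2: -121.517° → -112.493°, shortest Δλ = 9.024° (east) — does not cross 180°.
Total crossings: 1.

1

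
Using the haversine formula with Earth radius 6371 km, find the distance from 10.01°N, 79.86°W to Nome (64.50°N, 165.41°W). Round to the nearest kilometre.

8791 km

Δλ = -165.41 − -79.86 = -85.55°.
Δφ = 64.50 − 10.01 = 54.49°.
a = sin²(Δφ/2) + cos φ₁ · cos φ₂ · sin²(Δλ/2) = 0.405109.
c = 2·atan2(√a, √(1−a)) = 1.37986 rad → d = 6371·c ≈ 8791.06 km.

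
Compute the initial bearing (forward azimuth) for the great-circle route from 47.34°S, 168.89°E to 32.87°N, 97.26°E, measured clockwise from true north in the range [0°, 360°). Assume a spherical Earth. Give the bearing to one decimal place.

305.2°

Δλ = 97.26 − 168.89 = -71.63°.
θ = atan2( sin Δλ · cos φ₂ , cos φ₁ · sin φ₂ − sin φ₁ · cos φ₂ · cos Δλ )
  = atan2(-0.79710, 0.56244) = -54.793° → normalised to [0°, 360°): 305.207°.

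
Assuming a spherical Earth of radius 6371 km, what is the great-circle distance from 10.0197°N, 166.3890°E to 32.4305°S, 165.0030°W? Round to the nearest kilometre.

5613 km

Δλ = -165.0030 − 166.3890 = -331.3920°; wrapped into (−180°, 180°]: 28.6080°.
Δφ = -32.4305 − 10.0197 = -42.4502°.
a = sin²(Δφ/2) + cos φ₁ · cos φ₂ · sin²(Δλ/2) = 0.181804.
c = 2·atan2(√a, √(1−a)) = 0.88098 rad → d = 6371·c ≈ 5612.75 km.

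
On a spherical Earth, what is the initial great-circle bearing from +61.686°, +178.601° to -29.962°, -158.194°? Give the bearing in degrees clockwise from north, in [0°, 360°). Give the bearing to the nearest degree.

160°

Δλ = -158.194 − 178.601 = -336.795°; wrapped into (−180°, 180°]: 23.205°.
θ = atan2( sin Δλ · cos φ₂ , cos φ₁ · sin φ₂ − sin φ₁ · cos φ₂ · cos Δλ )
  = atan2(0.34136, -0.93788) = 160.000° → normalised to [0°, 360°): 160.000°.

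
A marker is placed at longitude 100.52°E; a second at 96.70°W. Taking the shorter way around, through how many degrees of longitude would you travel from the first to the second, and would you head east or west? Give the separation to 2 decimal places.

Raw difference: -96.70 − 100.52 = -197.22°.
Normalise into (−180°, 180°]: -197.22° + 360° = 162.78°.
Positive ⇒ the second point lies to the east; separation 162.78°.

162.78° east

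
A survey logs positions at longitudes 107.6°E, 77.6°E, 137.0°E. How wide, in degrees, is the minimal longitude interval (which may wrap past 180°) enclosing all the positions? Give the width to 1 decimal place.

59.4°

Sort the longitudes: +77.6°, +107.6°, +137.0°.
Eastward gaps between consecutive values (wrapping around): 30.0°, 29.4°, 300.6°.
Largest gap = 300.6° ⇒ minimal covering band is its complement: 360° − 300.6° = 59.4°.
Band runs from +77.6° eastward to +137.0°.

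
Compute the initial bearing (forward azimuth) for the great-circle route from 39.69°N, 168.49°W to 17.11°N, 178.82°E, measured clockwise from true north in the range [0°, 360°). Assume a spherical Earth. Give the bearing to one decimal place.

Δλ = 178.82 − -168.49 = 347.31°; wrapped into (−180°, 180°]: -12.69°.
θ = atan2( sin Δλ · cos φ₂ , cos φ₁ · sin φ₂ − sin φ₁ · cos φ₂ · cos Δλ )
  = atan2(-0.20995, -0.36906) = -150.365° → normalised to [0°, 360°): 209.635°.

209.6°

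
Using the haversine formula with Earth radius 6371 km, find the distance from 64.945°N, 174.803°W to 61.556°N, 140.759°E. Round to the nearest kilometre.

Δλ = 140.759 − -174.803 = 315.562°; wrapped into (−180°, 180°]: -44.438°.
Δφ = 61.556 − 64.945 = -3.389°.
a = sin²(Δφ/2) + cos φ₁ · cos φ₂ · sin²(Δλ/2) = 0.029718.
c = 2·atan2(√a, √(1−a)) = 0.34651 rad → d = 6371·c ≈ 2207.60 km.

2208 km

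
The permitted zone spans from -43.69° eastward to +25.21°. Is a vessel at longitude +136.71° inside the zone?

No

Band width going east from -43.69° to +25.21°: ((25.21 − -43.69) mod 360) = 68.90°.
Offset of +136.71° east of the west edge: ((136.71 − -43.69) mod 360) = 180.40°.
180.40° > 68.90° ⇒ outside.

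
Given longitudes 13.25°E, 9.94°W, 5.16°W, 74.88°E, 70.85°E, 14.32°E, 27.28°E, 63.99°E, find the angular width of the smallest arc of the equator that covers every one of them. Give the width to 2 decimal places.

84.82°

Sort the longitudes: -9.94°, -5.16°, +13.25°, +14.32°, +27.28°, +63.99°, +70.85°, +74.88°.
Eastward gaps between consecutive values (wrapping around): 4.78°, 18.41°, 1.07°, 12.96°, 36.71°, 6.86°, 4.03°, 275.18°.
Largest gap = 275.18° ⇒ minimal covering band is its complement: 360° − 275.18° = 84.82°.
Band runs from -9.94° eastward to +74.88°.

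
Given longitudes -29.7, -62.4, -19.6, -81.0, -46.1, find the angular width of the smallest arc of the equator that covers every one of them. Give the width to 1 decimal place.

Sort the longitudes: -81.0°, -62.4°, -46.1°, -29.7°, -19.6°.
Eastward gaps between consecutive values (wrapping around): 18.6°, 16.3°, 16.4°, 10.1°, 298.6°.
Largest gap = 298.6° ⇒ minimal covering band is its complement: 360° − 298.6° = 61.4°.
Band runs from -81.0° eastward to -19.6°.

61.4°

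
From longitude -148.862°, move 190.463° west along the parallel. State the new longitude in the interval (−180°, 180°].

Start at -148.862°; shift −190.463° → -339.325°.
-339.325° lies outside (−180°, 180°]; add 360° → +20.675°.

+20.675°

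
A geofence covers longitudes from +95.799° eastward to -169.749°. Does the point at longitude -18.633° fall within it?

No

Band width going east from +95.799° to -169.749°: ((-169.749 − 95.799) mod 360) = 94.452°.
Offset of -18.633° east of the west edge: ((-18.633 − 95.799) mod 360) = 245.568°.
245.568° > 94.452° ⇒ outside.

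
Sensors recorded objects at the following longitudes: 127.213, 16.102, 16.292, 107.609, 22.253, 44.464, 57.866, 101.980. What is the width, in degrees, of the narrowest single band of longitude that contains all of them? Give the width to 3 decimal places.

Sort the longitudes: +16.102°, +16.292°, +22.253°, +44.464°, +57.866°, +101.980°, +107.609°, +127.213°.
Eastward gaps between consecutive values (wrapping around): 0.190°, 5.961°, 22.211°, 13.402°, 44.114°, 5.629°, 19.604°, 248.889°.
Largest gap = 248.889° ⇒ minimal covering band is its complement: 360° − 248.889° = 111.111°.
Band runs from +16.102° eastward to +127.213°.

111.111°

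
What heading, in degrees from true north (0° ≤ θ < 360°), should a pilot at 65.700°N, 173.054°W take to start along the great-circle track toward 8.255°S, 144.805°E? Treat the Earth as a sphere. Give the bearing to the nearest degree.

222°

Δλ = 144.805 − -173.054 = 317.859°; wrapped into (−180°, 180°]: -42.141°.
θ = atan2( sin Δλ · cos φ₂ , cos φ₁ · sin φ₂ − sin φ₁ · cos φ₂ · cos Δλ )
  = atan2(-0.66401, -0.72788) = -137.628° → normalised to [0°, 360°): 222.372°.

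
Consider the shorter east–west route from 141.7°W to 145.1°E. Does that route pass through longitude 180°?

Naïve |145.1 − -141.7| = 286.8° > 180°, so the shorter arc goes the other way round — across 180°.
Signed shortest Δλ = ((145.1 − -141.7 + 180) mod 360) − 180 = -73.2°.
Going west by 73.2° from -141.7° passes through 180° before reaching +145.1°.

Yes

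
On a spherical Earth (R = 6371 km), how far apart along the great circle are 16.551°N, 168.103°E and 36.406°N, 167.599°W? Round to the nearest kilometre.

Δλ = -167.599 − 168.103 = -335.702°; wrapped into (−180°, 180°]: 24.298°.
Δφ = 36.406 − 16.551 = 19.855°.
a = sin²(Δφ/2) + cos φ₁ · cos φ₂ · sin²(Δλ/2) = 0.063892.
c = 2·atan2(√a, √(1−a)) = 0.51108 rad → d = 6371·c ≈ 3256.11 km.

3256 km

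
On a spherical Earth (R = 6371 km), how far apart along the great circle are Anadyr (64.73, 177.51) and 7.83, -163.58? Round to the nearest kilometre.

6499 km

Δλ = -163.58 − 177.51 = -341.09°; wrapped into (−180°, 180°]: 18.91°.
Δφ = 7.83 − 64.73 = -56.90°.
a = sin²(Δφ/2) + cos φ₁ · cos φ₂ · sin²(Δλ/2) = 0.238361.
c = 2·atan2(√a, √(1−a)) = 1.02010 rad → d = 6371·c ≈ 6499.08 km.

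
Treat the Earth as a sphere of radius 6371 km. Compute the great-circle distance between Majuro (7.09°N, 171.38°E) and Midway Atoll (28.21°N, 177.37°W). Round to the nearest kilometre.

2630 km

Δλ = -177.37 − 171.38 = -348.75°; wrapped into (−180°, 180°]: 11.25°.
Δφ = 28.21 − 7.09 = 21.12°.
a = sin²(Δφ/2) + cos φ₁ · cos φ₂ · sin²(Δλ/2) = 0.041988.
c = 2·atan2(√a, √(1−a)) = 0.41274 rad → d = 6371·c ≈ 2629.57 km.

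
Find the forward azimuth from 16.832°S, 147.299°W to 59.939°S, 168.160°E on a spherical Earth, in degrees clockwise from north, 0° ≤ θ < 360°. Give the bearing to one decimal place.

Δλ = 168.160 − -147.299 = 315.459°; wrapped into (−180°, 180°]: -44.541°.
θ = atan2( sin Δλ · cos φ₂ , cos φ₁ · sin φ₂ − sin φ₁ · cos φ₂ · cos Δλ )
  = atan2(-0.35136, -0.72503) = -154.145° → normalised to [0°, 360°): 205.855°.

205.9°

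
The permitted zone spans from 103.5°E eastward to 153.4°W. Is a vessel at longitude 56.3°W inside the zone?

Band width going east from +103.5° to -153.4°: ((-153.4 − 103.5) mod 360) = 103.1°.
Offset of -56.3° east of the west edge: ((-56.3 − 103.5) mod 360) = 200.2°.
200.2° > 103.1° ⇒ outside.

No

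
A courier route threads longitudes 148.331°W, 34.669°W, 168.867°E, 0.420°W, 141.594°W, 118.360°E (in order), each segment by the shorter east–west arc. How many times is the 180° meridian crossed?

2

Leg 1: -148.331° → -34.669°, shortest Δλ = 113.662° (east) — does not cross 180°.
Leg 2: -34.669° → +168.867°, shortest Δλ = -156.464° (west) — crosses 180°.
Leg 3: +168.867° → -0.420°, shortest Δλ = -169.287° (west) — does not cross 180°.
Leg 4: -0.420° → -141.594°, shortest Δλ = -141.174° (west) — does not cross 180°.
Leg 5: -141.594° → +118.360°, shortest Δλ = -100.046° (west) — crosses 180°.
Total crossings: 2.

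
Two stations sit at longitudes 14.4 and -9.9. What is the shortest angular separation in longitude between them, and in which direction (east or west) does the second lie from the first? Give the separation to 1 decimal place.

Raw difference: -9.9 − 14.4 = -24.3°.
Normalise into (−180°, 180°]: -24.3° stays -24.3°.
Negative ⇒ the second point lies to the west; separation 24.3°.

24.3° west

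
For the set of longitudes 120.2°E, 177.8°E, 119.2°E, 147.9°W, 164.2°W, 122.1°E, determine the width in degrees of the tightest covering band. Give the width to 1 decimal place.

Sort the longitudes: -164.2°, -147.9°, +119.2°, +120.2°, +122.1°, +177.8°.
Eastward gaps between consecutive values (wrapping around): 16.3°, 267.1°, 1.0°, 1.9°, 55.7°, 18.0°.
Largest gap = 267.1° ⇒ minimal covering band is its complement: 360° − 267.1° = 92.9°.
Band runs from +119.2° eastward to -147.9°, crossing the antimeridian.

92.9°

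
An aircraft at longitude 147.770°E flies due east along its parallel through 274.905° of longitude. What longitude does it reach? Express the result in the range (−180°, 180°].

62.675°E

Start at +147.770°; shift +274.905° → +422.675°.
+422.675° lies outside (−180°, 180°]; subtract 360° → +62.675°.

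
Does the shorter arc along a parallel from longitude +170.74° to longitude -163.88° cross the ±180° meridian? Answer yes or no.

Naïve |-163.88 − 170.74| = 334.62° > 180°, so the shorter arc goes the other way round — across 180°.
Signed shortest Δλ = ((-163.88 − 170.74 + 180) mod 360) − 180 = 25.38°.
Going east by 25.38° from +170.74° passes through 180° before reaching -163.88°.

Yes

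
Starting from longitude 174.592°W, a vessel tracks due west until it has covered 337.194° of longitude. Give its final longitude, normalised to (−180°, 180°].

151.786°W

Start at -174.592°; shift −337.194° → -511.786°.
-511.786° lies outside (−180°, 180°]; add 360° → -151.786°.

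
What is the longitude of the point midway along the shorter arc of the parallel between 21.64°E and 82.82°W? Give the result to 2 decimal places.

Signed shortest Δλ from +21.64° to -82.82° is -104.46°.
Midpoint longitude = +21.64° + (-104.46°)/2 = +21.64° − 52.23° = -30.59°.

30.59°W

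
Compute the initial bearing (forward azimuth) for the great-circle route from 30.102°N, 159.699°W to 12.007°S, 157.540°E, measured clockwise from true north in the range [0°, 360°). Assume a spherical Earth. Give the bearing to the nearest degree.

231°

Δλ = 157.540 − -159.699 = 317.239°; wrapped into (−180°, 180°]: -42.761°.
θ = atan2( sin Δλ · cos φ₂ , cos φ₁ · sin φ₂ − sin φ₁ · cos φ₂ · cos Δλ )
  = atan2(-0.66409, -0.54015) = -129.124° → normalised to [0°, 360°): 230.876°.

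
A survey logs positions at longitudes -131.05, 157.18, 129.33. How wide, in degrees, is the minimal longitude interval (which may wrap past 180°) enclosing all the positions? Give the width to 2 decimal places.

Sort the longitudes: -131.05°, +129.33°, +157.18°.
Eastward gaps between consecutive values (wrapping around): 260.38°, 27.85°, 71.77°.
Largest gap = 260.38° ⇒ minimal covering band is its complement: 360° − 260.38° = 99.62°.
Band runs from +129.33° eastward to -131.05°, crossing the antimeridian.

99.62°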